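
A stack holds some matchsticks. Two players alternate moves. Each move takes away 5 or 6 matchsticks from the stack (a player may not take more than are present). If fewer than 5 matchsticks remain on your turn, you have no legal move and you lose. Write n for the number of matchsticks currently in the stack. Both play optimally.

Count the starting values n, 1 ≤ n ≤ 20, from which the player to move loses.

9

Positions with no move are L. A position that does have a move is losing for the player to move precisely when every available move leads to a winning position for the opponent. Fill in the labels:
n=0: no move → L
n=1: no move → L
n=2: no move → L
n=3: no move → L
n=4: no move → L
n=5: can move to 0, which is L ⇒ W
n=6: can move to 1, which is L ⇒ W
n=7: can move to 2, which is L ⇒ W
n=8: can move to 3, which is L ⇒ W
n=9: can move to 4, which is L ⇒ W
n=10: can move to 4, which is L ⇒ W
n=11: moves to 6(W), 5(W); every one is W ⇒ L
n=12: moves to 7(W), 6(W); every one is W ⇒ L
n=13: moves to 8(W), 7(W); every one is W ⇒ L
n=14: moves to 9(W), 8(W); every one is W ⇒ L
n=15: moves to 10(W), 9(W); every one is W ⇒ L
n=16: can move to 11, which is L ⇒ W
n=17: can move to 12, which is L ⇒ W
n=18: can move to 13, which is L ⇒ W
n=19: can move to 14, which is L ⇒ W
n=20: can move to 15, which is L ⇒ W
L entries with 1 ≤ n ≤ 20 (n=0 is outside the asked range and is not counted): n = 1, 2, 3, 4, 11, 12, 13, 14, 15; that makes 9.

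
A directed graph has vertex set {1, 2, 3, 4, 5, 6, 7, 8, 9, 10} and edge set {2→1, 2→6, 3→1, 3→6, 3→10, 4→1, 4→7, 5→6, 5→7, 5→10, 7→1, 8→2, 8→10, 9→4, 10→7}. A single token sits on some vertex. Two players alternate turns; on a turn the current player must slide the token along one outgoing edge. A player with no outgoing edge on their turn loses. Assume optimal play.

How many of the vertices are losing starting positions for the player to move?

Compute win/loss labels from the base case upward. A position with no move is L. Any other position is W if it can reach an L in one move, else L.
Every edge goes from a vertex to one that appears earlier in the order 6, 1, 7, 4, 10, 5, 2, 8, 9, 3, so processing vertices in that order labels each vertex after all of its successors.
6: no outgoing edge → L
1: no outgoing edge → L
7: reaches L-position 1 → W
4: reaches L-position 1 → W
10: only reaches 7(W), which is W → L
5: reaches L-position 10 → W
2: reaches L-position 1 → W
8: reaches L-position 10 → W
9: only reaches 4(W), which is W → L
3: reaches L-position 10 → W
The L vertices are 1, 6, 9, 10; that is 4 in all.

4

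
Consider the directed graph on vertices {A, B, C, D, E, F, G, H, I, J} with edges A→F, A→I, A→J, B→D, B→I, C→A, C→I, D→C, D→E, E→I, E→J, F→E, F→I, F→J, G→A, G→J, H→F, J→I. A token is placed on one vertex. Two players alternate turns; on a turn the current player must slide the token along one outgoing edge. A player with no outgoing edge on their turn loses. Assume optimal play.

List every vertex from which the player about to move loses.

Label each position W (a win for the player to move) or L (a loss). A position with no legal move is L; any other position is W exactly when some move reaches an L, and L when every move reaches a W.
Every edge goes from a vertex to one that appears earlier in the order I, J, E, F, A, C, D, G, B, H, so processing vertices in that order labels each vertex after all of its successors.
I: no outgoing edge → L
J: W (go to I, an L position)
E: W (go to I, an L position)
F: W (go to I, an L position)
A: W (go to I, an L position)
C: W (go to I, an L position)
D: L (options C(W), E(W) are all W)
G: L (options A(W), J(W) are all W)
B: W (go to D, an L position)
H: L (sole option F(W) is W)
The losing starting vertices are exactly the entries labelled L in this table (4 of them).

D, G, H, I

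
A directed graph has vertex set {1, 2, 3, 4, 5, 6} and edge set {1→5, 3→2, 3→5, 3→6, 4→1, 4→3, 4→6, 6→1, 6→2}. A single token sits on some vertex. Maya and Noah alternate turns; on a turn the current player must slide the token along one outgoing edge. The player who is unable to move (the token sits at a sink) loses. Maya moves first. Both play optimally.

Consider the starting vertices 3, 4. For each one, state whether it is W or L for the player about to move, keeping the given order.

3: W, 4: L

Compute win/loss labels from the base case upward. A position with no move is L. Any other position is W if it can reach an L in one move, else L.
Every edge goes from a vertex to one that appears earlier in the order 5, 2, 1, 6, 3, 4, so processing vertices in that order labels each vertex after all of its successors.
5: no outgoing edge → L
2: no outgoing edge → L
1: reaches L-position 5 → W
6: reaches L-position 2 → W
3: reaches L-position 2 → W
4: only reaches 3(W), 6(W), 1(W), all W → L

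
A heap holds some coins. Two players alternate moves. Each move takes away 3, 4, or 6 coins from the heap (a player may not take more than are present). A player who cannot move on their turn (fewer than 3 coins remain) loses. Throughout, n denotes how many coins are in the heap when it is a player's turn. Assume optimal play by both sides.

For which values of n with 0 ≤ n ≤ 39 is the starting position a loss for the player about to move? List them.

Label each position W (a win for the player to move) or L (a loss). A position with no legal move is L; any other position is W exactly when some move reaches an L, and L when every move reaches a W.
n=0: no move → L
n=1: no move → L
n=2: no move → L
n=3: can move to 0, which is L ⇒ W
n=4: can move to 1, which is L ⇒ W
n=5: can move to 2, which is L ⇒ W
n=6: can move to 2, which is L ⇒ W
n=7: can move to 1, which is L ⇒ W
n=8: can move to 2, which is L ⇒ W
n=9: moves to 6(W), 5(W), 3(W); every one is W ⇒ L
n=10: moves to 7(W), 6(W), 4(W); every one is W ⇒ L
n=11: moves to 8(W), 7(W), 5(W); every one is W ⇒ L
n=12: can move to 9, which is L ⇒ W
n=13: can move to 10, which is L ⇒ W
n=14: can move to 11, which is L ⇒ W
n=15: can move to 11, which is L ⇒ W
n=16: can move to 10, which is L ⇒ W
n=17: can move to 11, which is L ⇒ W
n=18: moves to 15(W), 14(W), 12(W); every one is W ⇒ L
n=19: moves to 16(W), 15(W), 13(W); every one is W ⇒ L
n=20: moves to 17(W), 16(W), 14(W); every one is W ⇒ L
n=21: can move to 18, which is L ⇒ W
n=22: can move to 19, which is L ⇒ W
n=23: can move to 20, which is L ⇒ W
n=24: can move to 20, which is L ⇒ W
n=25: can move to 19, which is L ⇒ W
n=26: can move to 20, which is L ⇒ W
n=27: moves to 24(W), 23(W), 21(W); every one is W ⇒ L
n=28: moves to 25(W), 24(W), 22(W); every one is W ⇒ L
n=29: moves to 26(W), 25(W), 23(W); every one is W ⇒ L
n=30: can move to 27, which is L ⇒ W
n=31: can move to 28, which is L ⇒ W
n=32: can move to 29, which is L ⇒ W
n=33: can move to 29, which is L ⇒ W
n=34: can move to 28, which is L ⇒ W
n=35: can move to 29, which is L ⇒ W
n=36: moves to 33(W), 32(W), 30(W); every one is W ⇒ L
n=37: moves to 34(W), 33(W), 31(W); every one is W ⇒ L
n=38: moves to 35(W), 34(W), 32(W); every one is W ⇒ L
n=39: can move to 36, which is L ⇒ W
The losing starting values of n are exactly the entries labelled L in this table (15 of them).

0, 1, 2, 9, 10, 11, 18, 19, 20, 27, 28, 29, 36, 37, 38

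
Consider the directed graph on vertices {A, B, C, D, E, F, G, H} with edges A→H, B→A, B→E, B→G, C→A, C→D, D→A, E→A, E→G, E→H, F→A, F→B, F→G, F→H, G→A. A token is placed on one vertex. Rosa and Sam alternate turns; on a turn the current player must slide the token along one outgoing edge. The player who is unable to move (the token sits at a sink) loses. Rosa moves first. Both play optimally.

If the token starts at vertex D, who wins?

Sam wins.

Positions with no move are L. A position that does have a move is losing for the player to move precisely when every available move leads to a winning position for the opponent. Fill in the labels:
Every edge goes from a vertex to one that appears earlier in the order H, A, G, D, C, E, B, F, so processing vertices in that order labels each vertex after all of its successors.
H: no outgoing edge → L
A: W (go to H, an L position)
G: L (sole option A(W) is W)
D: L (sole option A(W) is W)
C: W (go to D, an L position)
E: W (go to G, an L position)
B: W (go to G, an L position)
F: W (go to G, an L position)
The starting position D is L: whatever Rosa does, the opponent receives a W position.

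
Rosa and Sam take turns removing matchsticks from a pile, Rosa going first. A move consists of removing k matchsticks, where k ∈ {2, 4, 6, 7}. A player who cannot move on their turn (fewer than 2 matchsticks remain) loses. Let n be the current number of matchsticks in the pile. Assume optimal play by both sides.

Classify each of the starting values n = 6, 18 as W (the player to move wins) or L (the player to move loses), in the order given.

6: W, 18: L

Compute win/loss labels from the base case upward. A position with no move is L. Any other position is W if it can reach an L in one move, else L.
n=0: no move → L
n=1: no move → L
n=2: →0(L), so W
n=3: →1(L), so W
n=4: →0(L), so W
n=5: →1(L), so W
n=6: →0(L), so W
n=7: →1(L), so W
n=8: →1(L), so W
n=9: →7(W), 5(W), 3(W), 2(W) — all W, so L
n=10: →8(W), 6(W), 4(W), 3(W) — all W, so L
n=11: →9(L), so W
n=12: →10(L), so W
n=13: →9(L), so W
n=14: →10(L), so W
n=15: →9(L), so W
n=16: →10(L), so W
n=17: →10(L), so W
n=18: →16(W), 14(W), 12(W), 11(W) — all W, so L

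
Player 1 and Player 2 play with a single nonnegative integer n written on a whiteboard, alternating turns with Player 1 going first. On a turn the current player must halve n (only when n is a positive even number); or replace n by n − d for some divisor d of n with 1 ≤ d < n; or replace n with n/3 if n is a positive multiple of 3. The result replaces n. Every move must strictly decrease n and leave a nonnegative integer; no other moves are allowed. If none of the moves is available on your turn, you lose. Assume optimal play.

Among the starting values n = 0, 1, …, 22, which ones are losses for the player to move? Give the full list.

0, 1, 4, 7, 9, 11, 13, 15, 17, 19

Label each position W (a win for the player to move) or L (a loss). A position with no legal move is L; any other position is W exactly when some move reaches an L, and L when every move reaches a W.
n=0: no move → L
n=1: no move → L
n=2: W (go to 1, an L position)
n=3: W (go to 1, an L position)
n=4: L (options 2(W), 3(W) are all W)
n=5: W (go to 4, an L position)
n=6: W (go to 4, an L position)
n=7: L (sole option 6(W) is W)
n=8: W (go to 4, an L position)
n=9: L (options 3(W), 6(W), 8(W) are all W)
n=10: W (go to 9, an L position)
n=11: L (sole option 10(W) is W)
n=12: W (go to 4, an L position)
n=13: L (sole option 12(W) is W)
n=14: W (go to 7, an L position)
n=15: L (options 5(W), 10(W), 12(W), 14(W) are all W)
n=16: W (go to 15, an L position)
n=17: L (sole option 16(W) is W)
n=18: W (go to 9, an L position)
n=19: L (sole option 18(W) is W)
n=20: W (go to 15, an L position)
n=21: W (go to 7, an L position)
n=22: W (go to 11, an L position)
Reading off the rows marked L gives the requested list; there are 10 such values of n.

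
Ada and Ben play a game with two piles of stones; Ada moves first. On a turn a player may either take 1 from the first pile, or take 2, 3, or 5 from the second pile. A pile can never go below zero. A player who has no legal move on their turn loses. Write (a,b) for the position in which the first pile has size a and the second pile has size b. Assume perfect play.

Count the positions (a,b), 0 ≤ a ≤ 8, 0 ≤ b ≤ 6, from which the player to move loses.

Label each position W (a win for the player to move) or L (a loss). A position with no legal move is L; any other position is W exactly when some move reaches an L, and L when every move reaches a W.
Every move lowers a or b (never raises either), so fill the grid row by row in increasing a, and left to right within a row: each cell's successors are then already labelled.
      b=0  b=1  b=2  b=3  b=4  b=5  b=6
a=0:    L    L    W    W    W    W    W
a=1:    W    W    L    L    W    W    W
a=2:    L    L    W    W    W    W    W
a=3:    W    W    L    L    W    W    W
a=4:    L    L    W    W    W    W    W
a=5:    W    W    L    L    W    W    W
a=6:    L    L    W    W    W    W    W
a=7:    W    W    L    L    W    W    W
a=8:    L    L    W    W    W    W    W
Cells with no legal move (terminal, hence L): (0,0), (0,1).
The remaining L cells, each justified by listing all of its moves:
(1,2): →(0,2)(W), (1,0)(W) — all W, so L
(1,3): →(0,3)(W), (1,1)(W), (1,0)(W) — all W, so L
(2,0): →(1,0)(W) only, which is W, so L
(2,1): →(1,1)(W) only, which is W, so L
(3,2): →(2,2)(W), (3,0)(W) — all W, so L
(3,3): →(2,3)(W), (3,1)(W), (3,0)(W) — all W, so L
(4,0): →(3,0)(W) only, which is W, so L
(4,1): →(3,1)(W) only, which is W, so L
(5,2): →(4,2)(W), (5,0)(W) — all W, so L
(5,3): →(4,3)(W), (5,1)(W), (5,0)(W) — all W, so L
(6,0): →(5,0)(W) only, which is W, so L
(6,1): →(5,1)(W) only, which is W, so L
(7,2): →(6,2)(W), (7,0)(W) — all W, so L
(7,3): →(6,3)(W), (7,1)(W), (7,0)(W) — all W, so L
(8,0): →(7,0)(W) only, which is W, so L
(8,1): →(7,1)(W) only, which is W, so L
Every other cell has at least one move into one of the L cells above, so it is W.
L cells per row: a=0: 2, a=1: 2, a=2: 2, a=3: 2, a=4: 2, a=5: 2, a=6: 2, a=7: 2, a=8: 2; total 18.

18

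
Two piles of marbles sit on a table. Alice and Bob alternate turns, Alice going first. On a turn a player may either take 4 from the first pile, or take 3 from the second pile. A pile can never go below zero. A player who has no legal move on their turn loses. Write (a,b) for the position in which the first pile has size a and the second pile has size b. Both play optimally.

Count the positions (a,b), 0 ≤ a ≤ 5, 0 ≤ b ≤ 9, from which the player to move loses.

Positions with no move are L. A position that does have a move is losing for the player to move precisely when every available move leads to a winning position for the opponent. Fill in the labels:
Every move lowers a or b (never raises either), so fill the grid row by row in increasing a, and left to right within a row: each cell's successors are then already labelled.
      b=0  b=1  b=2  b=3  b=4  b=5  b=6  b=7  b=8  b=9
a=0:    L    L    L    W    W    W    L    L    L    W
a=1:    L    L    L    W    W    W    L    L    L    W
a=2:    L    L    L    W    W    W    L    L    L    W
a=3:    L    L    L    W    W    W    L    L    L    W
a=4:    W    W    W    L    L    L    W    W    W    L
a=5:    W    W    W    L    L    L    W    W    W    L
Cells with no legal move (terminal, hence L): (0,0), (0,1), (0,2), (1,0), (1,1), (1,2), (2,0), (2,1), (2,2), (3,0), (3,1), (3,2).
The remaining L cells, each justified by listing all of its moves:
(0,6): →(0,3)(W) only, which is W, so L
(0,7): →(0,4)(W) only, which is W, so L
(0,8): →(0,5)(W) only, which is W, so L
(1,6): →(1,3)(W) only, which is W, so L
(1,7): →(1,4)(W) only, which is W, so L
(1,8): →(1,5)(W) only, which is W, so L
(2,6): →(2,3)(W) only, which is W, so L
(2,7): →(2,4)(W) only, which is W, so L
(2,8): →(2,5)(W) only, which is W, so L
(3,6): →(3,3)(W) only, which is W, so L
(3,7): →(3,4)(W) only, which is W, so L
(3,8): →(3,5)(W) only, which is W, so L
(4,3): →(0,3)(W), (4,0)(W) — all W, so L
(4,4): →(0,4)(W), (4,1)(W) — all W, so L
(4,5): →(0,5)(W), (4,2)(W) — all W, so L
(4,9): →(0,9)(W), (4,6)(W) — all W, so L
(5,3): →(1,3)(W), (5,0)(W) — all W, so L
(5,4): →(1,4)(W), (5,1)(W) — all W, so L
(5,5): →(1,5)(W), (5,2)(W) — all W, so L
(5,9): →(1,9)(W), (5,6)(W) — all W, so L
Every other cell has at least one move into one of the L cells above, so it is W.
L cells per row: a=0: 6, a=1: 6, a=2: 6, a=3: 6, a=4: 4, a=5: 4; total 32.

32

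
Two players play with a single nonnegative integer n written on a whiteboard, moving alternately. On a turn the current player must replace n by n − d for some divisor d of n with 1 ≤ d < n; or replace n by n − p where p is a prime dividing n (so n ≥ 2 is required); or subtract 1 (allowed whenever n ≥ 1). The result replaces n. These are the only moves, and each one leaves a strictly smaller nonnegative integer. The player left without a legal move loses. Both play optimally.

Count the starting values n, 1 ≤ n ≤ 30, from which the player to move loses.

5

Classify positions by backward induction: terminal positions (no move available) are L. From any other position, the mover wins iff some move reaches an L.
n=0: no move → L
n=1: →0(L), so W
n=2: →0(L), so W
n=3: →0(L), so W
n=4: →2(W), 3(W) — all W, so L
n=5: →0(L), so W
n=6: →4(L), so W
n=7: →0(L), so W
n=8: →4(L), so W
n=9: →6(W), 8(W) — all W, so L
n=10: →9(L), so W
n=11: →0(L), so W
n=12: →9(L), so W
n=13: →0(L), so W
n=14: →7(W), 12(W), 13(W) — all W, so L
n=15: →14(L), so W
n=16: →14(L), so W
n=17: →0(L), so W
n=18: →9(L), so W
n=19: →0(L), so W
n=20: →10(W), 15(W), 16(W), 18(W), 19(W) — all W, so L
n=21: →14(L), so W
n=22: →20(L), so W
n=23: →0(L), so W
n=24: →20(L), so W
n=25: →20(L), so W
n=26: →13(W), 24(W), 25(W) — all W, so L
n=27: →26(L), so W
n=28: →14(L), so W
n=29: →0(L), so W
n=30: →20(L), so W
L entries with 1 ≤ n ≤ 30 (n=0 is outside the asked range and is not counted): n = 4, 9, 14, 20, 26; that makes 5.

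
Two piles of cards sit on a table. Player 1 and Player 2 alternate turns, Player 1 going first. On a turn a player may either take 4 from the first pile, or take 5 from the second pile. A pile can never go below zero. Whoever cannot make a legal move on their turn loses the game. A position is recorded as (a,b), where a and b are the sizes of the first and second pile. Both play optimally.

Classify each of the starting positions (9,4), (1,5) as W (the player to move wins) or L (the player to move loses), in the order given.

(9,4): L, (1,5): W

Compute win/loss labels from the base case upward. A position with no move is L. Any other position is W if it can reach an L in one move, else L.
No move ever increases a pile, so every position that can arise here has a ≤ 9 and b ≤ 5; it is enough to label the cells with 0 ≤ a ≤ 9 and 0 ≤ b ≤ 5.
Every move lowers a or b (never raises either), so fill the grid row by row in increasing a, and left to right within a row: each cell's successors are then already labelled.
      b=0  b=1  b=2  b=3  b=4  b=5
a=0:    L    L    L    L    L    W
a=1:    L    L    L    L    L    W
a=2:    L    L    L    L    L    W
a=3:    L    L    L    L    L    W
a=4:    W    W    W    W    W    L
a=5:    W    W    W    W    W    L
a=6:    W    W    W    W    W    L
a=7:    W    W    W    W    W    L
a=8:    L    L    L    L    L    W
a=9:    L    L    L    L    L    W
Cells with no legal move (terminal, hence L): (0,0), (0,1), (0,2), (0,3), (0,4), (1,0), (1,1), (1,2), (1,3), (1,4), (2,0), (2,1), (2,2), (2,3), (2,4), (3,0), (3,1), (3,2), (3,3), (3,4).
The remaining L cells, each justified by listing all of its moves:
(4,5): moves to (0,5)(W), (4,0)(W); every one is W ⇒ L
(5,5): moves to (1,5)(W), (5,0)(W); every one is W ⇒ L
(6,5): moves to (2,5)(W), (6,0)(W); every one is W ⇒ L
(7,5): moves to (3,5)(W), (7,0)(W); every one is W ⇒ L
(8,0): the only move is to (4,0)(W), a W ⇒ L
(8,1): the only move is to (4,1)(W), a W ⇒ L
(8,2): the only move is to (4,2)(W), a W ⇒ L
(8,3): the only move is to (4,3)(W), a W ⇒ L
(8,4): the only move is to (4,4)(W), a W ⇒ L
(9,0): the only move is to (5,0)(W), a W ⇒ L
(9,1): the only move is to (5,1)(W), a W ⇒ L
(9,2): the only move is to (5,2)(W), a W ⇒ L
(9,3): the only move is to (5,3)(W), a W ⇒ L
(9,4): the only move is to (5,4)(W), a W ⇒ L
Every other cell has at least one move into one of the L cells above, so it is W.
(9,4): one of the L cells justified above, so L
(1,5): the move to (1,0) reaches an L cell, so W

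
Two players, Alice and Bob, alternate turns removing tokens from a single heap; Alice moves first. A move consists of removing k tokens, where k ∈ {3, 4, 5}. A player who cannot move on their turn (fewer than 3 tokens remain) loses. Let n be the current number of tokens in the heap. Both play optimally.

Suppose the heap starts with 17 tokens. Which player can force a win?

Bob wins.

Use the standard recursion: the mover loses at a terminal position; elsewhere, the mover wins exactly when some move hands the opponent an L position.
n=0: no move → L
n=1: no move → L
n=2: no move → L
n=3: →0(L), so W
n=4: →1(L), so W
n=5: →2(L), so W
n=6: →2(L), so W
n=7: →2(L), so W
n=8: →5(W), 4(W), 3(W) — all W, so L
n=9: →6(W), 5(W), 4(W) — all W, so L
n=10: →7(W), 6(W), 5(W) — all W, so L
n=11: →8(L), so W
n=12: →9(L), so W
n=13: →10(L), so W
n=14: →10(L), so W
n=15: →10(L), so W
n=16: →13(W), 12(W), 11(W) — all W, so L
n=17: →14(W), 13(W), 12(W) — all W, so L
Every move from 17 reaches a W position, so the mover loses.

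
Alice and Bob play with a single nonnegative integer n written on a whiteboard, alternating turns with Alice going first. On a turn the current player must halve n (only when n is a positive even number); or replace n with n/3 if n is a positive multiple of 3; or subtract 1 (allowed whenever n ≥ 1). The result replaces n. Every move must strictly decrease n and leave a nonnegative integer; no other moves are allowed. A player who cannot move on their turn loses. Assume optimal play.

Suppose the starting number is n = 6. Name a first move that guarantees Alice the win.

Move to 2.

Label each position W (a win for the player to move) or L (a loss). A position with no legal move is L; any other position is W exactly when some move reaches an L, and L when every move reaches a W.
n=0: no move → L
n=1: can move to 0, which is L ⇒ W
n=2: the only move is to 1(W), a W ⇒ L
n=3: can move to 2, which is L ⇒ W
n=4: can move to 2, which is L ⇒ W
n=5: the only move is to 4(W), a W ⇒ L
n=6: can move to 2, which is L ⇒ W
From 6, the L positions reachable in one move are: 2, 5. Any move reaching one of these is winning.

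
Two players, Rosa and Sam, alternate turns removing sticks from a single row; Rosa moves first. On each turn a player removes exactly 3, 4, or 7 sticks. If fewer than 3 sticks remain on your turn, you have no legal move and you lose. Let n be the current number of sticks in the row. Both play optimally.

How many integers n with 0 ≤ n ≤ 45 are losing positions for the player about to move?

15

Work bottom-up. With no move the player to move loses. Otherwise the position is W if at least one move leads to an L position for the opponent, and L if every move leads to a W.
n=0: no move → L
n=1: no move → L
n=2: no move → L
n=3: can move to 0, which is L ⇒ W
n=4: can move to 1, which is L ⇒ W
n=5: can move to 2, which is L ⇒ W
n=6: can move to 2, which is L ⇒ W
n=7: can move to 0, which is L ⇒ W
n=8: can move to 1, which is L ⇒ W
n=9: can move to 2, which is L ⇒ W
n=10: moves to 7(W), 6(W), 3(W); every one is W ⇒ L
n=11: moves to 8(W), 7(W), 4(W); every one is W ⇒ L
n=12: moves to 9(W), 8(W), 5(W); every one is W ⇒ L
n=13: can move to 10, which is L ⇒ W
n=14: can move to 11, which is L ⇒ W
n=15: can move to 12, which is L ⇒ W
n=16: can move to 12, which is L ⇒ W
n=17: can move to 10, which is L ⇒ W
n=18: can move to 11, which is L ⇒ W
n=19: can move to 12, which is L ⇒ W
n=20: moves to 17(W), 16(W), 13(W); every one is W ⇒ L
n=21: moves to 18(W), 17(W), 14(W); every one is W ⇒ L
n=22: moves to 19(W), 18(W), 15(W); every one is W ⇒ L
n=23: can move to 20, which is L ⇒ W
n=24: can move to 21, which is L ⇒ W
n=25: can move to 22, which is L ⇒ W
n=26: can move to 22, which is L ⇒ W
n=27: can move to 20, which is L ⇒ W
n=28: can move to 21, which is L ⇒ W
n=29: can move to 22, which is L ⇒ W
n=30: moves to 27(W), 26(W), 23(W); every one is W ⇒ L
n=31: moves to 28(W), 27(W), 24(W); every one is W ⇒ L
n=32: moves to 29(W), 28(W), 25(W); every one is W ⇒ L
n=33: can move to 30, which is L ⇒ W
n=34: can move to 31, which is L ⇒ W
n=35: can move to 32, which is L ⇒ W
n=36: can move to 32, which is L ⇒ W
n=37: can move to 30, which is L ⇒ W
n=38: can move to 31, which is L ⇒ W
n=39: can move to 32, which is L ⇒ W
n=40: moves to 37(W), 36(W), 33(W); every one is W ⇒ L
n=41: moves to 38(W), 37(W), 34(W); every one is W ⇒ L
n=42: moves to 39(W), 38(W), 35(W); every one is W ⇒ L
n=43: can move to 40, which is L ⇒ W
n=44: can move to 41, which is L ⇒ W
n=45: can move to 42, which is L ⇒ W
L entries with 0 ≤ n ≤ 45: n = 0, 1, 2, 10, 11, 12, 20, 21, 22, 30, 31, 32, 40, 41, 42; that makes 15.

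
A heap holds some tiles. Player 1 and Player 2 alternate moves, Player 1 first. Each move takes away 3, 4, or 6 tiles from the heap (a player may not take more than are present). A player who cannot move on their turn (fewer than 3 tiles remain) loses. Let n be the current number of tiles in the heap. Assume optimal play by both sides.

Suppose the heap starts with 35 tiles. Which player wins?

Player 1 wins.

Positions with no move are L. A position that does have a move is losing for the player to move precisely when every available move leads to a winning position for the opponent. Fill in the labels:
n=0: no move → L
n=1: no move → L
n=2: no move → L
n=3: →0(L), so W
n=4: →1(L), so W
n=5: →2(L), so W
n=6: →2(L), so W
n=7: →1(L), so W
n=8: →2(L), so W
n=9: →6(W), 5(W), 3(W) — all W, so L
n=10: →7(W), 6(W), 4(W) — all W, so L
n=11: →8(W), 7(W), 5(W) — all W, so L
n=12: →9(L), so W
n=13: →10(L), so W
n=14: →11(L), so W
n=15: →11(L), so W
n=16: →10(L), so W
n=17: →11(L), so W
n=18: →15(W), 14(W), 12(W) — all W, so L
n=19: →16(W), 15(W), 13(W) — all W, so L
n=20: →17(W), 16(W), 14(W) — all W, so L
n=21: →18(L), so W
n=22: →19(L), so W
n=23: →20(L), so W
n=24: →20(L), so W
n=25: →19(L), so W
n=26: →20(L), so W
n=27: →24(W), 23(W), 21(W) — all W, so L
n=28: →25(W), 24(W), 22(W) — all W, so L
n=29: →26(W), 25(W), 23(W) — all W, so L
n=30: →27(L), so W
n=31: →28(L), so W
n=32: →29(L), so W
n=33: →29(L), so W
n=34: →28(L), so W
n=35: →29(L), so W
The starting position 35 is W: Player 1 should remove 6, leaving 29, handing over an L position.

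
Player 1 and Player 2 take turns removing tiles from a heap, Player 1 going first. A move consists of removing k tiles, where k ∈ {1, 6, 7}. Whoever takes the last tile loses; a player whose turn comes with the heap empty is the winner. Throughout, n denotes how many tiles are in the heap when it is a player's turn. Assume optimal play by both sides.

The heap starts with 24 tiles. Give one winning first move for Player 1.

Build the W/L table. Terminal = W. A non-terminal position is W if it has a move to some L; otherwise it is L.
n=0: no move; the opponent has just taken the last tile and therefore loses → W
n=1: the only move is to 0(W), a W ⇒ L
n=2: can move to 1, which is L ⇒ W
n=3: the only move is to 2(W), a W ⇒ L
n=4: can move to 3, which is L ⇒ W
n=5: the only move is to 4(W), a W ⇒ L
n=6: can move to 5, which is L ⇒ W
n=7: can move to 1, which is L ⇒ W
n=8: can move to 1, which is L ⇒ W
n=9: can move to 3, which is L ⇒ W
n=10: can move to 3, which is L ⇒ W
n=11: can move to 5, which is L ⇒ W
n=12: can move to 5, which is L ⇒ W
n=13: moves to 12(W), 7(W), 6(W); every one is W ⇒ L
n=14: can move to 13, which is L ⇒ W
n=15: moves to 14(W), 9(W), 8(W); every one is W ⇒ L
n=16: can move to 15, which is L ⇒ W
n=17: moves to 16(W), 11(W), 10(W); every one is W ⇒ L
n=18: can move to 17, which is L ⇒ W
n=19: can move to 13, which is L ⇒ W
n=20: can move to 13, which is L ⇒ W
n=21: can move to 15, which is L ⇒ W
n=22: can move to 15, which is L ⇒ W
n=23: can move to 17, which is L ⇒ W
n=24: can move to 17, which is L ⇒ W
From 24, the L positions reachable in one move are: 17.

Remove 7, leaving 17.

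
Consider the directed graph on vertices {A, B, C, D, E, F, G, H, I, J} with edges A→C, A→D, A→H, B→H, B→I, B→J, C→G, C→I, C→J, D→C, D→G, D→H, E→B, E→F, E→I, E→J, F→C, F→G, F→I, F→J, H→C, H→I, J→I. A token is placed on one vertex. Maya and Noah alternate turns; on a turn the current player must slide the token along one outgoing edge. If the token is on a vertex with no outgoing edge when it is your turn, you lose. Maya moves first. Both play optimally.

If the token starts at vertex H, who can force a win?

Maya wins.

Classify positions by backward induction: terminal positions (no move available) are L. From any other position, the mover wins iff some move reaches an L.
Every edge goes from a vertex to one that appears earlier in the order I, G, J, C, H, D, A, F, B, E, so processing vertices in that order labels each vertex after all of its successors.
I: no outgoing edge → L
G: no outgoing edge → L
J: can move to I, which is L ⇒ W
C: can move to G, which is L ⇒ W
H: can move to I, which is L ⇒ W
D: can move to G, which is L ⇒ W
A: moves to D(W), H(W), C(W); every one is W ⇒ L
F: can move to G, which is L ⇒ W
B: can move to I, which is L ⇒ W
E: can move to I, which is L ⇒ W
The starting position H is W: Maya should move to I, handing over an L position.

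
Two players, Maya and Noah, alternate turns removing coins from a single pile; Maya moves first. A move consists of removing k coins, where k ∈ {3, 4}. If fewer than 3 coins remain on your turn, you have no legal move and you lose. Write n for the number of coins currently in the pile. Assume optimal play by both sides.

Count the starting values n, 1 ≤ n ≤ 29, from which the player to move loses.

Classify positions by backward induction: terminal positions (no move available) are L. From any other position, the mover wins iff some move reaches an L.
n=0: no move → L
n=1: no move → L
n=2: no move → L
n=3: →0(L), so W
n=4: →1(L), so W
n=5: →2(L), so W
n=6: →2(L), so W
n=7: →4(W), 3(W) — all W, so L
n=8: →5(W), 4(W) — all W, so L
n=9: →6(W), 5(W) — all W, so L
n=10: →7(L), so W
n=11: →8(L), so W
n=12: →9(L), so W
n=13: →9(L), so W
n=14: →11(W), 10(W) — all W, so L
n=15: →12(W), 11(W) — all W, so L
n=16: →13(W), 12(W) — all W, so L
n=17: →14(L), so W
n=18: →15(L), so W
n=19: →16(L), so W
n=20: →16(L), so W
n=21: →18(W), 17(W) — all W, so L
n=22: →19(W), 18(W) — all W, so L
n=23: →20(W), 19(W) — all W, so L
n=24: →21(L), so W
n=25: →22(L), so W
n=26: →23(L), so W
n=27: →23(L), so W
n=28: →25(W), 24(W) — all W, so L
n=29: →26(W), 25(W) — all W, so L
L entries with 1 ≤ n ≤ 29 (n=0 is outside the asked range and is not counted): n = 1, 2, 7, 8, 9, 14, 15, 16, 21, 22, 23, 28, 29; that makes 13.

13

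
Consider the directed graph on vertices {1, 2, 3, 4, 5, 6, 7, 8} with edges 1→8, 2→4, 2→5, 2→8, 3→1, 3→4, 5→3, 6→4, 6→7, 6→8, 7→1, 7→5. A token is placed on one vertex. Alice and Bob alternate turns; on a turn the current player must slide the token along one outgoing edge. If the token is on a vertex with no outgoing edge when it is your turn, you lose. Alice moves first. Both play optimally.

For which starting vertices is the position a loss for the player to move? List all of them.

4, 5, 8

Use the standard recursion: the mover loses at a terminal position; elsewhere, the mover wins exactly when some move hands the opponent an L position.
Every edge goes from a vertex to one that appears earlier in the order 8, 4, 1, 3, 5, 7, 2, 6, so processing vertices in that order labels each vertex after all of its successors.
8: no outgoing edge → L
4: no outgoing edge → L
1: W (go to 8, an L position)
3: W (go to 4, an L position)
5: L (sole option 3(W) is W)
7: W (go to 5, an L position)
2: W (go to 5, an L position)
6: W (go to 4, an L position)
The losing starting vertices are exactly the entries labelled L in this table (3 of them).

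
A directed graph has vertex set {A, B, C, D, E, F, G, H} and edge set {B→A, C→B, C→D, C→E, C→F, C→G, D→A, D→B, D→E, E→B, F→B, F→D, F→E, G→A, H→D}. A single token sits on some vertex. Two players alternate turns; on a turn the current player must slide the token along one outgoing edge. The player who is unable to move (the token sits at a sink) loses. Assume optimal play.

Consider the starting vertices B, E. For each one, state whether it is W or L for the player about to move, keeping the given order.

B: W, E: L

Positions with no move are L. A position that does have a move is losing for the player to move precisely when every available move leads to a winning position for the opponent. Fill in the labels:
Every edge goes from a vertex to one that appears earlier in the order A, B, E, D, G, F, H, C, so processing vertices in that order labels each vertex after all of its successors.
A: no outgoing edge → L
B: W (go to A, an L position)
E: L (sole option B(W) is W)
D: W (go to E, an L position)
G: W (go to A, an L position)
F: W (go to E, an L position)
H: L (sole option D(W) is W)
C: W (go to E, an L position)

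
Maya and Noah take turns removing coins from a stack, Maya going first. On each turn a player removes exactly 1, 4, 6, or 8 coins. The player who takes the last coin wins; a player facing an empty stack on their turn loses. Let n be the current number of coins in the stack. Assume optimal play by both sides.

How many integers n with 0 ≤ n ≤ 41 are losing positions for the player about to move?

15

Classify positions by backward induction: terminal positions (no move available) are L. From any other position, the mover wins iff some move reaches an L.
n=0: no move → L
n=1: can move to 0, which is L ⇒ W
n=2: the only move is to 1(W), a W ⇒ L
n=3: can move to 2, which is L ⇒ W
n=4: can move to 0, which is L ⇒ W
n=5: moves to 4(W), 1(W); every one is W ⇒ L
n=6: can move to 5, which is L ⇒ W
n=7: moves to 6(W), 3(W), 1(W); every one is W ⇒ L
n=8: can move to 7, which is L ⇒ W
n=9: can move to 5, which is L ⇒ W
n=10: can move to 2, which is L ⇒ W
n=11: can move to 7, which is L ⇒ W
n=12: moves to 11(W), 8(W), 6(W), 4(W); every one is W ⇒ L
n=13: can move to 12, which is L ⇒ W
n=14: moves to 13(W), 10(W), 8(W), 6(W); every one is W ⇒ L
n=15: can move to 14, which is L ⇒ W
n=16: can move to 12, which is L ⇒ W
n=17: moves to 16(W), 13(W), 11(W), 9(W); every one is W ⇒ L
n=18: can move to 17, which is L ⇒ W
n=19: moves to 18(W), 15(W), 13(W), 11(W); every one is W ⇒ L
n=20: can move to 19, which is L ⇒ W
n=21: can move to 17, which is L ⇒ W
n=22: can move to 14, which is L ⇒ W
n=23: can move to 19, which is L ⇒ W
n=24: moves to 23(W), 20(W), 18(W), 16(W); every one is W ⇒ L
n=25: can move to 24, which is L ⇒ W
n=26: moves to 25(W), 22(W), 20(W), 18(W); every one is W ⇒ L
n=27: can move to 26, which is L ⇒ W
n=28: can move to 24, which is L ⇒ W
n=29: moves to 28(W), 25(W), 23(W), 21(W); every one is W ⇒ L
n=30: can move to 29, which is L ⇒ W
n=31: moves to 30(W), 27(W), 25(W), 23(W); every one is W ⇒ L
n=32: can move to 31, which is L ⇒ W
n=33: can move to 29, which is L ⇒ W
n=34: can move to 26, which is L ⇒ W
n=35: can move to 31, which is L ⇒ W
n=36: moves to 35(W), 32(W), 30(W), 28(W); every one is W ⇒ L
n=37: can move to 36, which is L ⇒ W
n=38: moves to 37(W), 34(W), 32(W), 30(W); every one is W ⇒ L
n=39: can move to 38, which is L ⇒ W
n=40: can move to 36, which is L ⇒ W
n=41: moves to 40(W), 37(W), 35(W), 33(W); every one is W ⇒ L
L entries with 0 ≤ n ≤ 41: n = 0, 2, 5, 7, 12, 14, 17, 19, 24, 26, 29, 31, 36, 38, 41; that makes 15.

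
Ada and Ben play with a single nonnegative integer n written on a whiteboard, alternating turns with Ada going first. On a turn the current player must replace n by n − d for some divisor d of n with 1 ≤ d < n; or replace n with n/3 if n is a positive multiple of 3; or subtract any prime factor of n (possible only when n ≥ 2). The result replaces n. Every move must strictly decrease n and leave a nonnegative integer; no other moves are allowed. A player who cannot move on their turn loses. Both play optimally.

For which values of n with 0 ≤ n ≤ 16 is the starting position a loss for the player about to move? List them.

0, 1, 4, 9, 14

Compute win/loss labels from the base case upward. A position with no move is L. Any other position is W if it can reach an L in one move, else L.
n=0: no move → L
n=1: no move → L
n=2: W (go to 0, an L position)
n=3: W (go to 0, an L position)
n=4: L (options 2(W), 3(W) are all W)
n=5: W (go to 0, an L position)
n=6: W (go to 4, an L position)
n=7: W (go to 0, an L position)
n=8: W (go to 4, an L position)
n=9: L (options 3(W), 6(W), 8(W) are all W)
n=10: W (go to 9, an L position)
n=11: W (go to 0, an L position)
n=12: W (go to 4, an L position)
n=13: W (go to 0, an L position)
n=14: L (options 7(W), 12(W), 13(W) are all W)
n=15: W (go to 14, an L position)
n=16: W (go to 14, an L position)
The losing starting values of n are exactly the entries labelled L in this table (5 of them).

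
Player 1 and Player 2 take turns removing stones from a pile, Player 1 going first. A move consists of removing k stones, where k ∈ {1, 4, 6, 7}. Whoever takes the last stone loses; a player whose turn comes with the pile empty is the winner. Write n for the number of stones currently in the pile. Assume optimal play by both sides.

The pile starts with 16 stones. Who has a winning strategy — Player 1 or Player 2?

Use the standard recursion: the mover wins at a terminal position; elsewhere, the mover wins exactly when some move hands the opponent an L position.
n=0: no move; the opponent has just taken the last stone and therefore loses → W
n=1: the only move is to 0(W), a W ⇒ L
n=2: can move to 1, which is L ⇒ W
n=3: the only move is to 2(W), a W ⇒ L
n=4: can move to 3, which is L ⇒ W
n=5: can move to 1, which is L ⇒ W
n=6: moves to 5(W), 2(W), 0(W); every one is W ⇒ L
n=7: can move to 6, which is L ⇒ W
n=8: can move to 1, which is L ⇒ W
n=9: can move to 3, which is L ⇒ W
n=10: can move to 6, which is L ⇒ W
n=11: moves to 10(W), 7(W), 5(W), 4(W); every one is W ⇒ L
n=12: can move to 11, which is L ⇒ W
n=13: can move to 6, which is L ⇒ W
n=14: moves to 13(W), 10(W), 8(W), 7(W); every one is W ⇒ L
n=15: can move to 14, which is L ⇒ W
n=16: moves to 15(W), 12(W), 10(W), 9(W); every one is W ⇒ L
The starting position 16 is L: whatever Player 1 does, the opponent receives a W position.

Player 2 wins.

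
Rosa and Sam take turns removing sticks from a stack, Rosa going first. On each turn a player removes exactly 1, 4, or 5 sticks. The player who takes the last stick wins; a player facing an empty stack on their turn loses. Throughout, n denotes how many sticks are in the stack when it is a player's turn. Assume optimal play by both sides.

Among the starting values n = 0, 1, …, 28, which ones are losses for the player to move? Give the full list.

0, 2, 8, 10, 16, 18, 24, 26

Compute win/loss labels from the base case upward. A position with no move is L. Any other position is W if it can reach an L in one move, else L.
n=0: no move → L
n=1: →0(L), so W
n=2: →1(W) only, which is W, so L
n=3: →2(L), so W
n=4: →0(L), so W
n=5: →0(L), so W
n=6: →2(L), so W
n=7: →2(L), so W
n=8: →7(W), 4(W), 3(W) — all W, so L
n=9: →8(L), so W
n=10: →9(W), 6(W), 5(W) — all W, so L
n=11: →10(L), so W
n=12: →8(L), so W
n=13: →8(L), so W
n=14: →10(L), so W
n=15: →10(L), so W
n=16: →15(W), 12(W), 11(W) — all W, so L
n=17: →16(L), so W
n=18: →17(W), 14(W), 13(W) — all W, so L
n=19: →18(L), so W
n=20: →16(L), so W
n=21: →16(L), so W
n=22: →18(L), so W
n=23: →18(L), so W
n=24: →23(W), 20(W), 19(W) — all W, so L
n=25: →24(L), so W
n=26: →25(W), 22(W), 21(W) — all W, so L
n=27: →26(L), so W
n=28: →24(L), so W
The losing starting values of n are exactly the entries labelled L in this table (8 of them).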